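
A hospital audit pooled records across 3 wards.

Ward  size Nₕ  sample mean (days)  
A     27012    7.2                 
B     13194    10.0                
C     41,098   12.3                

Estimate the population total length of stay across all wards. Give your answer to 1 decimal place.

Estimate total by summing Nₕ·x̄ₕ over strata.
27012·7.2 + 13194·10.0 + 41098·12.3 = 194486.4 + 131940 + 505505.4 = 831931.8.

831931.8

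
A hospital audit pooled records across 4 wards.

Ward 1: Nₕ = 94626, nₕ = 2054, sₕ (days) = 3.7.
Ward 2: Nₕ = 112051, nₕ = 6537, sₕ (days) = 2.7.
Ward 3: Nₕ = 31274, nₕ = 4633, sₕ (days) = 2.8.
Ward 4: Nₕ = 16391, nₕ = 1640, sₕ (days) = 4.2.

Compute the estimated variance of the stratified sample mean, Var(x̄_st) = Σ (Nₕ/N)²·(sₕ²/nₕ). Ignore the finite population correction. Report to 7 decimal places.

0.0012092

N = 254342. Term for each stratum: Wₕ²sₕ²/nₕ.
Var(x̄_st) = 0.0009225455 + 0.0002164434 + 0.0000255849 + 0.0000446714 = 0.0012092453 → 0.0012092.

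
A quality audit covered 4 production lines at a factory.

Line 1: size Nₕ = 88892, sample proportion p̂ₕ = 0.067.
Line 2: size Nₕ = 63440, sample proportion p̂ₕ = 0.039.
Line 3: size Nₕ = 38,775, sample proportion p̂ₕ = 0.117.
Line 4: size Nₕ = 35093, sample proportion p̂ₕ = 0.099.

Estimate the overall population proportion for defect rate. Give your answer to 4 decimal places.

0.0727

Wₕ = Nₕ/N with N = 226200: 0.3930, 0.2805, 0.1714, 0.1551.
p̂_st = 0.3930·0.067 + 0.2805·0.039 + 0.1714·0.117 + 0.1551·0.099 ≈ 0.072683... → 0.0727.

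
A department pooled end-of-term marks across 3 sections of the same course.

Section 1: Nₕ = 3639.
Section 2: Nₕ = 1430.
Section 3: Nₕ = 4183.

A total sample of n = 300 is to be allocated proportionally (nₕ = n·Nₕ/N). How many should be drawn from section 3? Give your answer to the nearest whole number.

Share of section 3 = 4183/9252 = 0.45212.
Allocate 300 × 0.45212 = 135.636... → 136.

136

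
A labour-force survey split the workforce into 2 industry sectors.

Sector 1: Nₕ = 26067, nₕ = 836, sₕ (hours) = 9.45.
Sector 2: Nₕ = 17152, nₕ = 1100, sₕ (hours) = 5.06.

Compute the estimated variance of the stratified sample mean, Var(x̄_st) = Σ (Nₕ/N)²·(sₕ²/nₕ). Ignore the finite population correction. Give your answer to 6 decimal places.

0.042525

N = 43219. Term for each stratum: Wₕ²sₕ²/nₕ.
Var(x̄_st) = 0.038858856 + 0.003665966 = 0.042524823 → 0.042525.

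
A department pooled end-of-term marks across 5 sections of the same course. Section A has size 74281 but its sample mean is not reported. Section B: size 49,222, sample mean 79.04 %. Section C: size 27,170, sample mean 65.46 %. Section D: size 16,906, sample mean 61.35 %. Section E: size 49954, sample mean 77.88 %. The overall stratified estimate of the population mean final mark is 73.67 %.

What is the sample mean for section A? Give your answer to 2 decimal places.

73.09

N = 74281 + 49222 + 27170 + 16906 + 49954 = 217533.
Overall total = μ·N = 73.67·217533 = 16025656.11.
Subtract the known strata: 49222·79.04 + 27170·65.46 + 16906·61.35 + 49954·77.88 = 10596655.7.
Remaining total for section A: 16025656.11 − 10596655.7 = 5429000.41.
Divide by its size: 5429000.41 / 74281 = 73.0873... → 73.09.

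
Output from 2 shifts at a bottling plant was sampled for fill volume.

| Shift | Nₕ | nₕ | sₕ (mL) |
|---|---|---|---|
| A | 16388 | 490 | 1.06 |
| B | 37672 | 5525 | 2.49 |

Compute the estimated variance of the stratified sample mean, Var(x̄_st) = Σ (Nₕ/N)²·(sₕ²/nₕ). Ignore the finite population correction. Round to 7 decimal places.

0.0007557

N = 54060. Term for each stratum: Wₕ²sₕ²/nₕ.
Var(x̄_st) = 0.0002107247 + 0.0005449438 = 0.0007556685 → 0.0007557.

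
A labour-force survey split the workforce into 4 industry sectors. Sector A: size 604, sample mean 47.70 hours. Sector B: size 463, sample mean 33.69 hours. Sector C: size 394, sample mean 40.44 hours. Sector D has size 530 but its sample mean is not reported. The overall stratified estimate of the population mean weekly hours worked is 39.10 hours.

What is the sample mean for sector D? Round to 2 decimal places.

Σ Nₕx̄ₕ = N·μ, so 530·x̄_D = 1991·39.10 − (604·47.70 + 463·33.69 + 394·40.44).
= 77848.1 − 60342.63 = 17505.47.
x̄_D = 17505.47 / 530 = 33.0292... → 33.03.

33.03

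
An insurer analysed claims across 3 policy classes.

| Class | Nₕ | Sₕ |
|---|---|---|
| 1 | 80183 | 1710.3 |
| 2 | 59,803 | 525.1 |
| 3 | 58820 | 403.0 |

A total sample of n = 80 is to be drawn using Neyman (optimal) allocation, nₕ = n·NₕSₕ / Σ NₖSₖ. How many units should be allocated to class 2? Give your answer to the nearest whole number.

13

1: NₕSₕ = 80183·1710.3 = 137136984.9
2: NₕSₕ = 59803·525.1 = 31402555.3
3: NₕSₕ = 58820·403.0 = 23704460
Σ NₕSₕ = 192244000.2.
n_2 = 80·31402555.3/192244000.2 = 13.068... → 13.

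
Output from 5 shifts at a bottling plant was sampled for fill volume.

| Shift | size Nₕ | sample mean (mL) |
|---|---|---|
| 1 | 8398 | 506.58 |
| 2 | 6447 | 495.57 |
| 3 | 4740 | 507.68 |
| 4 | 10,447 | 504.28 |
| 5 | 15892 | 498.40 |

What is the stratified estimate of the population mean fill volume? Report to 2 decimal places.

N = 45924; weights Wₕ = Nₕ/N = (0.1829, 0.1404, 0.1032, 0.2275, 0.3460).
x̄_st = Σ Wₕ·x̄ₕ = 0.1829·506.58 + 0.1404·495.57 + 0.1032·507.68 + 0.2275·504.28 + 0.3460·498.40 ≈ 501.7940...
→ 501.79.

501.79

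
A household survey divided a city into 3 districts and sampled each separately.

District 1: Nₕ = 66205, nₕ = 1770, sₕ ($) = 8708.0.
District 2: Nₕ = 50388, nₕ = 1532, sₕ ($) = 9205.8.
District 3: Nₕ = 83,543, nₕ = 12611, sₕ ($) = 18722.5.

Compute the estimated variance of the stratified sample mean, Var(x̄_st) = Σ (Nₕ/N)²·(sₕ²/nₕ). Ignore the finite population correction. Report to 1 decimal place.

13037.9

N = 200136; Wₕ = Nₕ/N.
district 1: (66205/200136)²·8708.0²/1770 = 4688.0769
district 2: (50388/200136)²·9205.8²/1532 = 3506.4538
district 3: (83543/200136)²·18722.5²/12611 = 4843.3723
Sum = 13037.9029 → 13037.9.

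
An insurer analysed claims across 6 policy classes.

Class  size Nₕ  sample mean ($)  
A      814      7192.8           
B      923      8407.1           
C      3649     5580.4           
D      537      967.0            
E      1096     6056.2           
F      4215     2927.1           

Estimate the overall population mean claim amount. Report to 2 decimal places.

N = 814 + 923 + 3649 + 537 + 1096 + 4215 = 11234.
Overall mean = Σ (Nₕ/N)·x̄ₕ — weight by population share, not a simple average.
Σ Nₕx̄ₕ = 814·7192.8 + 923·8407.1 + 3649·5580.4 + 537·967.0 + 1096·6056.2 + 4215·2927.1 = 5854939.2 + 7759753.3 + 20362879.6 + 519279 + 6637595.2 + 12337726.5 = 53472172.8.
Divide by N: 53472172.8 / 11234 = 4759.8516... → 4759.85.

4759.85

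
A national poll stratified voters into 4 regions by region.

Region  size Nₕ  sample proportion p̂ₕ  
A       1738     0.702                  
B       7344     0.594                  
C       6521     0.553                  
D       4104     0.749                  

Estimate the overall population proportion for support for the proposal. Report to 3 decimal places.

Wₕ = Nₕ/N with N = 19707: 0.0882, 0.3727, 0.3309, 0.2083.
p̂_st = 0.0882·0.702 + 0.3727·0.594 + 0.3309·0.553 + 0.2083·0.749 ≈ 0.62224... → 0.622.

0.622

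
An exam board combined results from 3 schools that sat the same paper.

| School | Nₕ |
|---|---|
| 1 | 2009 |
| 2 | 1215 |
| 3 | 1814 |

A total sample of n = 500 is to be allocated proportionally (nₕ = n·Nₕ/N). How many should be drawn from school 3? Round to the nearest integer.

N = 2009 + 1215 + 1814 = 5038.
n_3 = 500·1814/5038 = 180.032... → 180.

180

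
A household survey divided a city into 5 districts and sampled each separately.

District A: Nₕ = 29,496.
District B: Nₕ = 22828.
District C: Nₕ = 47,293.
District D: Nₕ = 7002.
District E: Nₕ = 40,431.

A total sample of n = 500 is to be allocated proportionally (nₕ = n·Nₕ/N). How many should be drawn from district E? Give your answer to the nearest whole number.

Share of district E = 40431/147050 = 0.27495.
Allocate 500 × 0.27495 = 137.474... → 137.

137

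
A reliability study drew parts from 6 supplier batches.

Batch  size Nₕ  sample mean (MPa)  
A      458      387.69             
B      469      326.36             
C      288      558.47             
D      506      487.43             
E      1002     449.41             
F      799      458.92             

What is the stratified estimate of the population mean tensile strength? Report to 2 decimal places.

441.54

N = 3522; weights Wₕ = Nₕ/N = (0.1300, 0.1332, 0.0818, 0.1437, 0.2845, 0.2269).
x̄_st = Σ Wₕ·x̄ₕ = 0.1300·387.69 + 0.1332·326.36 + 0.0818·558.47 + 0.1437·487.43 + 0.2845·449.41 + 0.2269·458.92 ≈ 441.5360...
→ 441.54.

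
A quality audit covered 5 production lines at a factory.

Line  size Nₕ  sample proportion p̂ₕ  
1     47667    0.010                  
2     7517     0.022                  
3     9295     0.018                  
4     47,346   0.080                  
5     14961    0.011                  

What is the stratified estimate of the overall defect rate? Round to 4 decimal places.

0.0376

N = 47667 + 7517 + 9295 + 47346 + 14961 = 126786.
Overall proportion = Σ (Nₕ/N)·p̂ₕ.
Σ Nₕp̂ₕ = 476.67 + 165.374 + 167.31 + 3787.68 + 164.571 = 4761.605.
4761.605 / 126786 = 0.037556... → 0.0376.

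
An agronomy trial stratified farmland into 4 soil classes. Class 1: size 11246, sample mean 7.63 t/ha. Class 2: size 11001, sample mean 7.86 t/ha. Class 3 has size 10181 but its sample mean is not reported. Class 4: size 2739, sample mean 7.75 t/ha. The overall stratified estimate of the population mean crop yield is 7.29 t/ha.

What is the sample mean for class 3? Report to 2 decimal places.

N = 11246 + 11001 + 10181 + 2739 = 35167.
Overall total = μ·N = 7.29·35167 = 256367.43.
Subtract the known strata: 11246·7.63 + 11001·7.86 + 2739·7.75 = 193502.09.
Remaining total for class 3: 256367.43 − 193502.09 = 62865.34.
Divide by its size: 62865.34 / 10181 = 6.1748... → 6.17.

6.17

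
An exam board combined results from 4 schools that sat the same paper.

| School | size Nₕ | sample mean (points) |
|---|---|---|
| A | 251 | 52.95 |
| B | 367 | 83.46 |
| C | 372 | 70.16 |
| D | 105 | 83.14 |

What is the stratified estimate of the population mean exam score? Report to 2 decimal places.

x̄_st = (Σ Nₕx̄ₕ) / (Σ Nₕ) = (251·52.95 + 367·83.46 + 372·70.16 + 105·83.14) / 1095
= 78749.49 / 1095 = 71.9173... → 71.92.

71.92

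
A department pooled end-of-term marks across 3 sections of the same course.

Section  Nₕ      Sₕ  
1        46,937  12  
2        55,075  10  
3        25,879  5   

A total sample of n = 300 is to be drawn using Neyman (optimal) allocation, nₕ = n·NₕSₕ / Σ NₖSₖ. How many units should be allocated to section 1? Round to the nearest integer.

1: NₕSₕ = 46937·12 = 563244
2: NₕSₕ = 55075·10 = 550750
3: NₕSₕ = 25879·5 = 129395
Σ NₕSₕ = 1243389.
n_1 = 300·563244/1243389 = 135.897... → 136.

136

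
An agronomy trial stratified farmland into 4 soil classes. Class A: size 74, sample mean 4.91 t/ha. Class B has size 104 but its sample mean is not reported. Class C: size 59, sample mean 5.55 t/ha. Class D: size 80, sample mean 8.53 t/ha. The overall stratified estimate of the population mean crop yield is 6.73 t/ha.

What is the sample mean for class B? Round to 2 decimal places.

7.31

Σ Nₕx̄ₕ = N·μ, so 104·x̄_B = 317·6.73 − (74·4.91 + 59·5.55 + 80·8.53).
= 2133.41 − 1373.19 = 760.22.
x̄_B = 760.22 / 104 = 7.3098... → 7.31.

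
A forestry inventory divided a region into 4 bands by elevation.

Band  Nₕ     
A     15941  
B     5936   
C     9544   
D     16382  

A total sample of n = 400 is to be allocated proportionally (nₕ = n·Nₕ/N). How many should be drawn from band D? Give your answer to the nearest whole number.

137

N = 15941 + 5936 + 9544 + 16382 = 47803.
n_D = 400·16382/47803 = 137.079... → 137.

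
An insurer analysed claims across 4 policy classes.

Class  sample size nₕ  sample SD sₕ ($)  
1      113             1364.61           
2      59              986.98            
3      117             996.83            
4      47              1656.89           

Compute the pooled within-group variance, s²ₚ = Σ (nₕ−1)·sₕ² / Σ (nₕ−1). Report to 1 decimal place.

Degrees of freedom: 112 + 58 + 116 + 46 = 332.
Σ(nₕ−1)sₕ² = 112·1862160.4521 + 58·974129.5204 + 116·993670.0489 + 46·2745284.4721 = 506610294.2074.
s²ₚ = 506610294.2074 / 332 = 1525934.621... → 1525934.6.

1525934.6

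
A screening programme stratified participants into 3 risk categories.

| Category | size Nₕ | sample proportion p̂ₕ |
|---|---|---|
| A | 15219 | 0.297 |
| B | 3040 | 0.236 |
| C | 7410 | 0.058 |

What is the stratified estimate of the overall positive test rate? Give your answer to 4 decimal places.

0.2208

N = 15219 + 3040 + 7410 = 25669.
Overall proportion = Σ (Nₕ/N)·p̂ₕ.
Σ Nₕp̂ₕ = 4520.043 + 717.44 + 429.78 = 5667.263.
5667.263 / 25669 = 0.220782... → 0.2208.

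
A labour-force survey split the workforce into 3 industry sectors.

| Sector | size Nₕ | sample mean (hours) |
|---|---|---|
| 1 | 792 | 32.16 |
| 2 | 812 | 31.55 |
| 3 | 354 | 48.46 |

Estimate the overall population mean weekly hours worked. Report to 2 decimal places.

N = 792 + 812 + 354 = 1958.
Weight each subgroup mean by Nₕ/N and sum.
Σ Nₕx̄ₕ = 792·32.16 + 812·31.55 + 354·48.46 = 25470.72 + 25618.6 + 17154.84 = 68244.16.
Divide by N: 68244.16 / 1958 = 34.8540... → 34.85.

34.85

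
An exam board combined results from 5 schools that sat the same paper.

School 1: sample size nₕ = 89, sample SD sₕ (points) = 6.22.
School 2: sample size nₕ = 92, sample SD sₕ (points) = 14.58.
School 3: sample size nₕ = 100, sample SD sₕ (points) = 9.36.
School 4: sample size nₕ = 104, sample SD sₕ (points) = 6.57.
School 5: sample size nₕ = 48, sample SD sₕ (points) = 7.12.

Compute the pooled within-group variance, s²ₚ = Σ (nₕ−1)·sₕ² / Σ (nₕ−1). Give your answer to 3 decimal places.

89.372

1: (89−1)·6.22² = 88·38.6884 = 3404.5792
2: (92−1)·14.58² = 91·212.5764 = 19344.4524
3: (100−1)·9.36² = 99·87.6096 = 8673.3504
4: (104−1)·6.57² = 103·43.1649 = 4445.9847
5: (48−1)·7.12² = 47·50.6944 = 2382.6368
Numerator = 38251.0035; denominator = Σ(nₕ−1) = 428.
s²ₚ = 38251.0035/428 = 89.37150... → 89.372.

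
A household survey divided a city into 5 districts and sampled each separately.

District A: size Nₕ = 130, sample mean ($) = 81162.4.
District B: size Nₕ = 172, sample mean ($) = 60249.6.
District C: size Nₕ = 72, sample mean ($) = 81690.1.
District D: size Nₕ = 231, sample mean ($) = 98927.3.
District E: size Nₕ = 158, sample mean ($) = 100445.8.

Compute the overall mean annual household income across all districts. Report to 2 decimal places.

85869.43

N = 130 + 172 + 72 + 231 + 158 = 763.
The stratified mean weights each stratum mean by its population share Nₕ/N.
Σ Nₕx̄ₕ = 130·81162.4 + 172·60249.6 + 72·81690.1 + 231·98927.3 + 158·100445.8 = 10551112 + 10362931.2 + 5881687.2 + 22852206.3 + 15870436.4 = 65518373.1.
Divide by N: 65518373.1 / 763 = 85869.4274... → 85869.43.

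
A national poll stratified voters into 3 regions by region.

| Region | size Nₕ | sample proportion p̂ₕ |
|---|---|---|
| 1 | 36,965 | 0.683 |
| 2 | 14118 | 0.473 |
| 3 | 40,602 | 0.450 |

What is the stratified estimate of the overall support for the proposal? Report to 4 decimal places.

N = 36965 + 14118 + 40602 = 91685.
Overall proportion = Σ (Nₕ/N)·p̂ₕ.
Σ Nₕp̂ₕ = 25247.095 + 6677.814 + 18270.9 = 50195.809.
50195.809 / 91685 = 0.547481... → 0.5475.

0.5475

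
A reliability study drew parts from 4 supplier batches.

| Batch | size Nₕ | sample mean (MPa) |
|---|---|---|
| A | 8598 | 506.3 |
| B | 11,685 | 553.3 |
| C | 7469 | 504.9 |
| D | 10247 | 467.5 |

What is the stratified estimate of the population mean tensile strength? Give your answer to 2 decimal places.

x̄_st = (Σ Nₕx̄ₕ) / (Σ Nₕ) = (8598·506.3 + 11685·553.3 + 7469·504.9 + 10247·467.5) / 37999
= 19380048.5 / 37999 = 510.0147... → 510.01.

510.01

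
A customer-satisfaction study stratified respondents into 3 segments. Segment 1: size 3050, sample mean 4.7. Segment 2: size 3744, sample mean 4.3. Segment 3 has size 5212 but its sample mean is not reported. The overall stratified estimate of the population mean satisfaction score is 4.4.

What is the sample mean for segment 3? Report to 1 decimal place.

N = 3050 + 3744 + 5212 = 12006.
Overall total = μ·N = 4.4·12006 = 52826.4.
Subtract the known strata: 3050·4.7 + 3744·4.3 = 30434.2.
Remaining total for segment 3: 52826.4 − 30434.2 = 22392.2.
Divide by its size: 22392.2 / 5212 = 4.296... → 4.3.

4.3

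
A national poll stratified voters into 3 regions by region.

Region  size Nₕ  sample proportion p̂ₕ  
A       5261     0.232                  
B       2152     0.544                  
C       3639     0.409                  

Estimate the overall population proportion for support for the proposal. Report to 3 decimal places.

0.351

Wₕ = Nₕ/N with N = 11052: 0.4760, 0.1947, 0.3293.
p̂_st = 0.4760·0.232 + 0.1947·0.544 + 0.3293·0.409 ≈ 0.35103... → 0.351.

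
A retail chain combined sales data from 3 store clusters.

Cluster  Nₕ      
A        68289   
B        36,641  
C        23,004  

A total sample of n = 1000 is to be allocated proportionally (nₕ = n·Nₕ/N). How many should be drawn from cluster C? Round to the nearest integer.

180

N = 68289 + 36641 + 23004 = 127934.
n_C = 1000·23004/127934 = 179.811... → 180.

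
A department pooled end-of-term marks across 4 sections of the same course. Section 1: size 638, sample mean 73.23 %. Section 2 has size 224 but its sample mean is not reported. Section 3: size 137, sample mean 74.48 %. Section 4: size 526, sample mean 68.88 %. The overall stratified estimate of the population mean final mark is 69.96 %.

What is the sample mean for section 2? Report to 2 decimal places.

N = 638 + 224 + 137 + 526 = 1525.
Overall total = μ·N = 69.96·1525 = 106689.
Subtract the known strata: 638·73.23 + 137·74.48 + 526·68.88 = 93155.38.
Remaining total for section 2: 106689 − 93155.38 = 13533.62.
Divide by its size: 13533.62 / 224 = 60.4179... → 60.42.

60.42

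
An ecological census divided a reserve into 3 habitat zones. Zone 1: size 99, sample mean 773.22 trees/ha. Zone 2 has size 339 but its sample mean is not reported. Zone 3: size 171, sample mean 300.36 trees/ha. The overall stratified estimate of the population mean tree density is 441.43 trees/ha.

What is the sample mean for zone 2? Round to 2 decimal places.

415.69

Σ Nₕx̄ₕ = N·μ, so 339·x̄_2 = 609·441.43 − (99·773.22 + 171·300.36).
= 268830.87 − 127910.34 = 140920.53.
x̄_2 = 140920.53 / 339 = 415.6948... → 415.69.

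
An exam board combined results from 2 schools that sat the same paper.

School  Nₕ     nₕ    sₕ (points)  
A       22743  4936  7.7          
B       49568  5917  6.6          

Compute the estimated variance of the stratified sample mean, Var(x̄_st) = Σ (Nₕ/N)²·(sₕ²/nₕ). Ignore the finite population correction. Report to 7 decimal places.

N = 72311. Term for each stratum: Wₕ²sₕ²/nₕ.
Var(x̄_st) = 0.0011882096 + 0.0034592373 = 0.0046474470 → 0.0046474.

0.0046474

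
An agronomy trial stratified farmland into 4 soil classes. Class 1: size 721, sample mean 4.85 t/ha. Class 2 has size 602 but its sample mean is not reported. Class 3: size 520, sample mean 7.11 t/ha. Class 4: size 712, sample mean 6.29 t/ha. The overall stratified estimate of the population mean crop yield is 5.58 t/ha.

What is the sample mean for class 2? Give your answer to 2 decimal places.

4.29

Σ Nₕx̄ₕ = N·μ, so 602·x̄_2 = 2555·5.58 − (721·4.85 + 520·7.11 + 712·6.29).
= 14256.9 − 11672.53 = 2584.37.
x̄_2 = 2584.37 / 602 = 4.2930... → 4.29.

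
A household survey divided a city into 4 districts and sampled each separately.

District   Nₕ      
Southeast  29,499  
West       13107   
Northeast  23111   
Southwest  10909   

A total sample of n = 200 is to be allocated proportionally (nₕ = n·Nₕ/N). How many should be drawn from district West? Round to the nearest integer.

34

N = 29499 + 13107 + 23111 + 10909 = 76626.
n_West = 200·13107/76626 = 34.210... → 34.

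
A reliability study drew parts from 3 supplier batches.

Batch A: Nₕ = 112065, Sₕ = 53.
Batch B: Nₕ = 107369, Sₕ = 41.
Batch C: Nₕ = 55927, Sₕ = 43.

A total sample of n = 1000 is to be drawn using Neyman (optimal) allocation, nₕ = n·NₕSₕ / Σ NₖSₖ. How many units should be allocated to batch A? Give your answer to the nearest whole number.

466

Σ NₕSₕ = 112065·53 + 107369·41 + 55927·43 = 12746435.
Share for A: 5939445/12746435 = 0.46597.
n_A = 1000 × 0.46597 = 465.969... → 466.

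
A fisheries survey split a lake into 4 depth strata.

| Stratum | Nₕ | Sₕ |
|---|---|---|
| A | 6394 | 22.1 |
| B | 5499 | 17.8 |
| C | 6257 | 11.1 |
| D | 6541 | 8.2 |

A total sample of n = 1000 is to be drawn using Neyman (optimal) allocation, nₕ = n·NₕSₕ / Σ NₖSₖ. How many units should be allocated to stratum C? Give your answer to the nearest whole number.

A: NₕSₕ = 6394·22.1 = 141307.4
B: NₕSₕ = 5499·17.8 = 97882.2
C: NₕSₕ = 6257·11.1 = 69452.7
D: NₕSₕ = 6541·8.2 = 53636.2
Σ NₕSₕ = 362278.5.
n_C = 1000·69452.7/362278.5 = 191.711... → 192.

192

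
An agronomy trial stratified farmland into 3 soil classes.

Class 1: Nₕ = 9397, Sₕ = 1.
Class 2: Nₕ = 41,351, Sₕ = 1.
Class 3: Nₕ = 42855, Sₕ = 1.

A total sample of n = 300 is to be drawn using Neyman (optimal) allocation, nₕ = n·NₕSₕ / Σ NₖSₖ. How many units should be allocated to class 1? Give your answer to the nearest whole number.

30

1: NₕSₕ = 9397·1 = 9397
2: NₕSₕ = 41351·1 = 41351
3: NₕSₕ = 42855·1 = 42855
Σ NₕSₕ = 93603.
n_1 = 300·9397/93603 = 30.118... → 30.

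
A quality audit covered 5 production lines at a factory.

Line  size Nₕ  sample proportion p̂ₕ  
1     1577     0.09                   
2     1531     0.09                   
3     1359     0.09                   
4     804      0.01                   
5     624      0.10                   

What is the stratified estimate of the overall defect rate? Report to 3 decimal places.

N = 1577 + 1531 + 1359 + 804 + 624 = 5895.
Overall proportion = Σ (Nₕ/N)·p̂ₕ.
Σ Nₕp̂ₕ = 141.93 + 137.79 + 122.31 + 8.04 + 62.4 = 472.47.
472.47 / 5895 = 0.08015... → 0.080.

0.080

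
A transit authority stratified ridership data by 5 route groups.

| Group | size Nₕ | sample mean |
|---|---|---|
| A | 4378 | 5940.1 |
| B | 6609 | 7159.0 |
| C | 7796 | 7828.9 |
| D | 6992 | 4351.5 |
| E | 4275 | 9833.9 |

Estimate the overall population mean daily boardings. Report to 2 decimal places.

6882.51

N = 30050; weights Wₕ = Nₕ/N = (0.1457, 0.2199, 0.2594, 0.2327, 0.1423).
x̄_st = Σ Wₕ·x̄ₕ = 0.1457·5940.1 + 0.2199·7159.0 + 0.2594·7828.9 + 0.2327·4351.5 + 0.1423·9833.9 ≈ 6882.5059...
→ 6882.51.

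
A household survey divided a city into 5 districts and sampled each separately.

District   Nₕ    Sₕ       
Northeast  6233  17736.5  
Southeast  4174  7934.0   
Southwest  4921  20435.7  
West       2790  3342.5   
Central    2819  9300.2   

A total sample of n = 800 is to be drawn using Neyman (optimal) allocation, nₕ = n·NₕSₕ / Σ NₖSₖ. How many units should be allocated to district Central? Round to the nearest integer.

Northeast: NₕSₕ = 6233·17736.5 = 110551604.5
Southeast: NₕSₕ = 4174·7934.0 = 33116516
Southwest: NₕSₕ = 4921·20435.7 = 100564079.7
West: NₕSₕ = 2790·3342.5 = 9325575
Central: NₕSₕ = 2819·9300.2 = 26217263.8
Σ NₕSₕ = 279775039.
n_Central = 800·26217263.8/279775039 = 74.967... → 75.

75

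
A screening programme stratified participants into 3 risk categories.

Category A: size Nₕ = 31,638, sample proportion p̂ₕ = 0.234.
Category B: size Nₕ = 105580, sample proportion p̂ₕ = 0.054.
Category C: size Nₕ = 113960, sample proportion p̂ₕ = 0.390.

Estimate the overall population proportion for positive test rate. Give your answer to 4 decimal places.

Wₕ = Nₕ/N with N = 251178: 0.1260, 0.4203, 0.4537.
p̂_st = 0.1260·0.234 + 0.4203·0.054 + 0.4537·0.390 ≈ 0.229116... → 0.2291.

0.2291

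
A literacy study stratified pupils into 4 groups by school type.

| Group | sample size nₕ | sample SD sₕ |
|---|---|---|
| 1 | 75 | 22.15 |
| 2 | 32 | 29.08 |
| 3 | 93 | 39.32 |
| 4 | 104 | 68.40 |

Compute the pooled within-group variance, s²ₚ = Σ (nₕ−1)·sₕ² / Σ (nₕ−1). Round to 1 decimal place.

2288.8

1: (75−1)·22.15² = 74·490.6225 = 36306.065
2: (32−1)·29.08² = 31·845.6464 = 26215.0384
3: (93−1)·39.32² = 92·1546.0624 = 142237.7408
4: (104−1)·68.40² = 103·4678.56 = 481891.68
Numerator = 686650.5242; denominator = Σ(nₕ−1) = 300.
s²ₚ = 686650.5242/300 = 2288.835... → 2288.8.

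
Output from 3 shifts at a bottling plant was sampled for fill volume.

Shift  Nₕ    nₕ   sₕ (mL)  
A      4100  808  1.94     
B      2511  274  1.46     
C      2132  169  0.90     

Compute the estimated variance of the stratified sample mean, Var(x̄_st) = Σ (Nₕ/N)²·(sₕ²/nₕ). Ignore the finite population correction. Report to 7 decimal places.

N = 8743; Wₕ = Nₕ/N.
shift A: (4100/8743)²·1.94²/808 = 0.0010243276
shift B: (2511/8743)²·1.46²/274 = 0.0006416935
shift C: (2132/8743)²·0.90²/169 = 0.0002850045
Sum = 0.0019510255 → 0.0019510.

0.0019510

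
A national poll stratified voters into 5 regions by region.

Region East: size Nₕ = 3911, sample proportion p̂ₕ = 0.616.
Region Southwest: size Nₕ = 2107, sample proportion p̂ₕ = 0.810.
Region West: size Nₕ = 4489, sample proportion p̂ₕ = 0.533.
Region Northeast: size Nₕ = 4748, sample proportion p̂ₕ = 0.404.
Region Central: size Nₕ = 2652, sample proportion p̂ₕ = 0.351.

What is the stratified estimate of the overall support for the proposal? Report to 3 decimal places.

Wₕ = Nₕ/N with N = 17907: 0.2184, 0.1177, 0.2507, 0.2651, 0.1481.
p̂_st = 0.2184·0.616 + 0.1177·0.810 + 0.2507·0.533 + 0.2651·0.404 + 0.1481·0.351 ≈ 0.52256... → 0.523.

0.523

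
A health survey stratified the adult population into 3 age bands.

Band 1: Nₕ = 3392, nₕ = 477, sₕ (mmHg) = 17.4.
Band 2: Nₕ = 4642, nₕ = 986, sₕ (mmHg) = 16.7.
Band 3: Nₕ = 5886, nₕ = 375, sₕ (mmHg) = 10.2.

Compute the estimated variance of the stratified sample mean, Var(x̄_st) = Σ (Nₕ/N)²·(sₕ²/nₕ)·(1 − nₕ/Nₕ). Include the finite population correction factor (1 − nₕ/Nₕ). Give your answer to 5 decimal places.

0.10361

N = 13920; Wₕ = Nₕ/N.
band 1: (3392/13920)²·17.4²/477·(1 − 477/3392) = 0.03238889
band 2: (4642/13920)²·16.7²/986·(1 − 986/4642) = 0.02477359
band 3: (5886/13920)²·10.2²/375·(1 − 375/5886) = 0.04644525
Sum = 0.10360772 → 0.10361.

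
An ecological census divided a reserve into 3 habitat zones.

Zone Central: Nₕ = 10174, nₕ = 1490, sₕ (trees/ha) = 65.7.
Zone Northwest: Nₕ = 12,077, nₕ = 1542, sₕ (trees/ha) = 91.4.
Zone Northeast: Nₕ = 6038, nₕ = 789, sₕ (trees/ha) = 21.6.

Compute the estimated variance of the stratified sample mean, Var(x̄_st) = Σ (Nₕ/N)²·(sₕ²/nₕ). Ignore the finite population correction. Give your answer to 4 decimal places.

N = 28289; Wₕ = Nₕ/N.
zone Central: (10174/28289)²·65.7²/1490 = 0.3747078
zone Northwest: (12077/28289)²·91.4²/1542 = 0.9873951
zone Northeast: (6038/28289)²·21.6²/789 = 0.0269390
Sum = 1.3890419 → 1.3890.

1.3890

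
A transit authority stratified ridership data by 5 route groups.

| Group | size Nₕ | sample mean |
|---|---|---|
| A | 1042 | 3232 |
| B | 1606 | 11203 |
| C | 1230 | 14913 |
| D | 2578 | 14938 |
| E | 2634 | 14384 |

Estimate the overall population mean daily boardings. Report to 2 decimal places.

x̄_st = (Σ Nₕx̄ₕ) / (Σ Nₕ) = (1042·3232 + 1606·11203 + 1230·14913 + 2578·14938 + 2634·14384) / 9090
= 116100372 / 9090 = 12772.3182... → 12772.32.

12772.32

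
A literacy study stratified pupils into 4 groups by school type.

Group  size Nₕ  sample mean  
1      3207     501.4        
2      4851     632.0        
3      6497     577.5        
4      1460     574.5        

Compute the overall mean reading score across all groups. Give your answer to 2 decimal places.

578.50

x̄_st = (Σ Nₕx̄ₕ) / (Σ Nₕ) = (3207·501.4 + 4851·632.0 + 6497·577.5 + 1460·574.5) / 16015
= 9264609.3 / 16015 = 578.4957... → 578.50.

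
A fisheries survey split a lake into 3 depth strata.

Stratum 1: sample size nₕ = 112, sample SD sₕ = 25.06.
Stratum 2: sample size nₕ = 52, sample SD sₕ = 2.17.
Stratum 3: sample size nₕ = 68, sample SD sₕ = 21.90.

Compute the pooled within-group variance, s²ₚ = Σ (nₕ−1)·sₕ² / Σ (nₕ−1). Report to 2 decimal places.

445.77

Degrees of freedom: 111 + 51 + 67 = 229.
Σ(nₕ−1)sₕ² = 111·628.0036 + 51·4.7089 + 67·479.61 = 102082.4235.
s²ₚ = 102082.4235 / 229 = 445.7748... → 445.77.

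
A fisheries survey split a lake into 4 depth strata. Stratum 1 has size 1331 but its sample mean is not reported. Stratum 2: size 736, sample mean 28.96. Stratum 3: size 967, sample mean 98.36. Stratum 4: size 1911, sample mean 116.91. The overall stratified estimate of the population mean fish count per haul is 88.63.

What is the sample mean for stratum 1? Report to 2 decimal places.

N = 1331 + 736 + 967 + 1911 = 4945.
Overall total = μ·N = 88.63·4945 = 438275.35.
Subtract the known strata: 736·28.96 + 967·98.36 + 1911·116.91 = 339843.69.
Remaining total for stratum 1: 438275.35 − 339843.69 = 98431.66.
Divide by its size: 98431.66 / 1331 = 73.9532... → 73.95.

73.95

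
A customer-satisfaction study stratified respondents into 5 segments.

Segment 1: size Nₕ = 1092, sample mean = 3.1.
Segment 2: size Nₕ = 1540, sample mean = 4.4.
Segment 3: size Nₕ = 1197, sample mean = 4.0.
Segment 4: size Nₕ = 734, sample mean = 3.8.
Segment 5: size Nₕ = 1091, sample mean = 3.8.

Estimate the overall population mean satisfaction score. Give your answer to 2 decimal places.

3.87

N = 1092 + 1540 + 1197 + 734 + 1091 = 5654.
Weight each subgroup mean by Nₕ/N and sum.
Σ Nₕx̄ₕ = 1092·3.1 + 1540·4.4 + 1197·4.0 + 734·3.8 + 1091·3.8 = 3385.2 + 6776 + 4788 + 2789.2 + 4145.8 = 21884.2.
Divide by N: 21884.2 / 5654 = 3.8706... → 3.87.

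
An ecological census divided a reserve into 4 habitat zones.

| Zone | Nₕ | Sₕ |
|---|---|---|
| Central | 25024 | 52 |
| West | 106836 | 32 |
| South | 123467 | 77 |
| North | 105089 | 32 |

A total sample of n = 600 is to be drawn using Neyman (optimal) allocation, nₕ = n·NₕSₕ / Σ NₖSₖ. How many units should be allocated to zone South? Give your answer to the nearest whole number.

Central: NₕSₕ = 25024·52 = 1301248
West: NₕSₕ = 106836·32 = 3418752
South: NₕSₕ = 123467·77 = 9506959
North: NₕSₕ = 105089·32 = 3362848
Σ NₕSₕ = 17589807.
n_South = 600·9506959/17589807 = 324.289... → 324.

324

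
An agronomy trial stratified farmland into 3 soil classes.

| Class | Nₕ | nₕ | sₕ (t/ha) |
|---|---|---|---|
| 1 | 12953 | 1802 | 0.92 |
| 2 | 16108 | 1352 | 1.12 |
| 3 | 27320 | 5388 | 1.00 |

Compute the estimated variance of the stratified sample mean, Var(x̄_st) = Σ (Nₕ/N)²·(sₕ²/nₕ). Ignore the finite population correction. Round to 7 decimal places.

0.0001441

N = 56381; Wₕ = Nₕ/N.
class 1: (12953/56381)²·0.92²/1802 = 0.0000247911
class 2: (16108/56381)²·1.12²/1352 = 0.0000757316
class 3: (27320/56381)²·1.00²/5388 = 0.0000435781
Sum = 0.0001441008 → 0.0001441.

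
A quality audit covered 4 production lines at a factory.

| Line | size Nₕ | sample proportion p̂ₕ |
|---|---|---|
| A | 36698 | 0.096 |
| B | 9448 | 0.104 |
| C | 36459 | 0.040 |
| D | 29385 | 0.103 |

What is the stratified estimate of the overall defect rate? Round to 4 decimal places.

0.0803

Wₕ = Nₕ/N with N = 111990: 0.3277, 0.0844, 0.3256, 0.2624.
p̂_st = 0.3277·0.096 + 0.0844·0.104 + 0.3256·0.040 + 0.2624·0.103 ≈ 0.080281... → 0.0803.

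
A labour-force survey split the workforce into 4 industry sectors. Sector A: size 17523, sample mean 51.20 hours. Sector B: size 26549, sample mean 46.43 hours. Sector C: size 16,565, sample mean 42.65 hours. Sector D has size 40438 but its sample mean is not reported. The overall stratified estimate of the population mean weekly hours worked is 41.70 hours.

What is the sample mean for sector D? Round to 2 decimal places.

34.09

Σ Nₕx̄ₕ = N·μ, so 40438·x̄_D = 101075·41.70 − (17523·51.20 + 26549·46.43 + 16565·42.65).
= 4214827.5 − 2836344.92 = 1378482.58.
x̄_D = 1378482.58 / 40438 = 34.0888... → 34.09.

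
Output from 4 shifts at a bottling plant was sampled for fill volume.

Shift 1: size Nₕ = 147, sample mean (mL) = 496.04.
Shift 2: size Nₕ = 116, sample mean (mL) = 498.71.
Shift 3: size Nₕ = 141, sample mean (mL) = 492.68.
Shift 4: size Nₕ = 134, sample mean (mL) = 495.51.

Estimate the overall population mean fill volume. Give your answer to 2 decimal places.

495.60

N = 538; weights Wₕ = Nₕ/N = (0.2732, 0.2156, 0.2621, 0.2491).
x̄_st = Σ Wₕ·x̄ₕ = 0.2732·496.04 + 0.2156·498.71 + 0.2621·492.68 + 0.2491·495.51 ≈ 495.6031...
→ 495.60.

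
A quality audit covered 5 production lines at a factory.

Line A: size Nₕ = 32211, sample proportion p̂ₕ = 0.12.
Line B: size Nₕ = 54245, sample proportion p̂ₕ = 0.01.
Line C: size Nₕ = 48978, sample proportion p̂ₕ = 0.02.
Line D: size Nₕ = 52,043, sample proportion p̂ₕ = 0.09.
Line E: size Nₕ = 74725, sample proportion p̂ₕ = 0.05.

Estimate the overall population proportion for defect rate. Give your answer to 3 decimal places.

Wₕ = Nₕ/N with N = 262202: 0.1228, 0.2069, 0.1868, 0.1985, 0.2850.
p̂_st = 0.1228·0.12 + 0.2069·0.01 + 0.1868·0.02 + 0.1985·0.09 + 0.2850·0.05 ≈ 0.05266... → 0.053.

0.053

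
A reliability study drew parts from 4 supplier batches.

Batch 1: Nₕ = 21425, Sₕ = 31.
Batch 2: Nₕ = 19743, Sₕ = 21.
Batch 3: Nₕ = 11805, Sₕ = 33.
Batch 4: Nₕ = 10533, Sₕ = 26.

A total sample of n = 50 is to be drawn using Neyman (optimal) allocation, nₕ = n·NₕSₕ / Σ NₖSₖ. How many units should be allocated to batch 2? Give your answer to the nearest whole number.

12

Σ NₕSₕ = 21425·31 + 19743·21 + 11805·33 + 10533·26 = 1742201.
Share for 2: 414603/1742201 = 0.23798.
n_2 = 50 × 0.23798 = 11.899... → 12.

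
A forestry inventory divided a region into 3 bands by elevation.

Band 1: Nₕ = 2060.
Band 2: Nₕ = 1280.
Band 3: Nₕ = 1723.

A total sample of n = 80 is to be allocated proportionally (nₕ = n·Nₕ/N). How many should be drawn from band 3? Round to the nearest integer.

27

Share of band 3 = 1723/5063 = 0.34031.
Allocate 80 × 0.34031 = 27.225... → 27.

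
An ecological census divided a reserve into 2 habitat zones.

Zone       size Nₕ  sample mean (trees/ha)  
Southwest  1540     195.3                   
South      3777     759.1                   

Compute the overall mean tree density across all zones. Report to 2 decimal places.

N = 1540 + 3777 = 5317.
Weight each subgroup mean by Nₕ/N and sum.
Σ Nₕx̄ₕ = 1540·195.3 + 3777·759.1 = 300762 + 2867120.7 = 3167882.7.
Divide by N: 3167882.7 / 5317 = 595.8027... → 595.80.

595.80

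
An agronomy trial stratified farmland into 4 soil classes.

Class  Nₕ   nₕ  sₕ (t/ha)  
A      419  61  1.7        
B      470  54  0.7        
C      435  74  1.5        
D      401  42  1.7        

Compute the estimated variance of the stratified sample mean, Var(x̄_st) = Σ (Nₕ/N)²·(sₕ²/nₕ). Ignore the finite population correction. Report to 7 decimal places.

N = 1725; Wₕ = Nₕ/N.
class A: (419/1725)²·1.7²/61 = 0.0027952320
class B: (470/1725)²·0.7²/54 = 0.0006736275
class C: (435/1725)²·1.5²/74 = 0.0019335309
class D: (401/1725)²·1.7²/42 = 0.0037184256
Sum = 0.0091208160 → 0.0091208.

0.0091208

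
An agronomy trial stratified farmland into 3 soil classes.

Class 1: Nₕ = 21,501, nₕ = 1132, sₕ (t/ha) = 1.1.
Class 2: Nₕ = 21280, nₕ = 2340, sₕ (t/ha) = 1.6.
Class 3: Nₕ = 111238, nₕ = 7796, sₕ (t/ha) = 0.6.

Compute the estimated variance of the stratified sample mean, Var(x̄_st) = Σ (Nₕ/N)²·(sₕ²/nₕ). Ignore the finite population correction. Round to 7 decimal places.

0.0000658

N = 154019; Wₕ = Nₕ/N.
class 1: (21501/154019)²·1.1²/1132 = 0.0000208309
class 2: (21280/154019)²·1.6²/2340 = 0.0000208842
class 3: (111238/154019)²·0.6²/7796 = 0.0000240873
Sum = 0.0000658024 → 0.0000658.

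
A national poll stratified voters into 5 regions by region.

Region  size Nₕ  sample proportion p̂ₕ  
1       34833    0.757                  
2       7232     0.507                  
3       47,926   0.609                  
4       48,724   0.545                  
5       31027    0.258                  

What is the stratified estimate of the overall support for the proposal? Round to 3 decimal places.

Wₕ = Nₕ/N with N = 169742: 0.2052, 0.0426, 0.2823, 0.2870, 0.1828.
p̂_st = 0.2052·0.757 + 0.0426·0.507 + 0.2823·0.609 + 0.2870·0.545 + 0.1828·0.258 ≈ 0.55250... → 0.552.

0.552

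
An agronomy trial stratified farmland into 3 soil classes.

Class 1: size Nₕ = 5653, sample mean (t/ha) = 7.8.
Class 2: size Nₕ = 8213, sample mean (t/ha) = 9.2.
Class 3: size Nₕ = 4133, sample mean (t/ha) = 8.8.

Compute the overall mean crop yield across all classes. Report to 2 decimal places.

8.67

x̄_st = (Σ Nₕx̄ₕ) / (Σ Nₕ) = (5653·7.8 + 8213·9.2 + 4133·8.8) / 17999
= 156023.4 / 17999 = 8.6684... → 8.67.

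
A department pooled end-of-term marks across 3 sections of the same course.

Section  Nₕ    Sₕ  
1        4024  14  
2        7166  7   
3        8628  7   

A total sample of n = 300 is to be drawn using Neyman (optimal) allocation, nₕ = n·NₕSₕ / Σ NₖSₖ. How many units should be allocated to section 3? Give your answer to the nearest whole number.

1: NₕSₕ = 4024·14 = 56336
2: NₕSₕ = 7166·7 = 50162
3: NₕSₕ = 8628·7 = 60396
Σ NₕSₕ = 166894.
n_3 = 300·60396/166894 = 108.565... → 109.

109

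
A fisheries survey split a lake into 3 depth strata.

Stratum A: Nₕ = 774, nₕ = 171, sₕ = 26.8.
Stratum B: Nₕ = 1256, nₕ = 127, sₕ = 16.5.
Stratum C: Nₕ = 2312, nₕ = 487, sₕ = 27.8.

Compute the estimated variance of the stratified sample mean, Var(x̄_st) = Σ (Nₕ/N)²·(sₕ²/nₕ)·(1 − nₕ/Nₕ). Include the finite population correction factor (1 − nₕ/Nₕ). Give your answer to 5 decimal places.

N = 4342. Term for each stratum: Wₕ²sₕ²/nₕ·(1−nₕ/Nₕ).
Var(x̄_st) = 0.10398055 + 0.16123826 + 0.35516625 = 0.62038506 → 0.62039.

0.62039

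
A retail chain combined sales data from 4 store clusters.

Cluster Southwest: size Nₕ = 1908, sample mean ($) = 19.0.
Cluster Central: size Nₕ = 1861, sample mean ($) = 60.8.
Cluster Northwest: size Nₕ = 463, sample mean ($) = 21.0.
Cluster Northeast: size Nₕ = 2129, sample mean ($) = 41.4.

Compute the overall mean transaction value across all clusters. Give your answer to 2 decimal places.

N = 1908 + 1861 + 463 + 2129 = 6361.
Overall mean = Σ (Nₕ/N)·x̄ₕ — weight by population share, not a simple average.
Σ Nₕx̄ₕ = 1908·19.0 + 1861·60.8 + 463·21.0 + 2129·41.4 = 36252 + 113148.8 + 9723 + 88140.6 = 247264.4.
Divide by N: 247264.4 / 6361 = 38.8719... → 38.87.

38.87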